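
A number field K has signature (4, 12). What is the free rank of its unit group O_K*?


By Dirichlet's unit theorem:
rank = r1 + r2 - 1
= 4 + 12 - 1
= 15

15


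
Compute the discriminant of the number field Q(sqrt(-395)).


For K = Q(sqrt(d)) with d squarefree: disc(K) = d if d = 1 mod 4, and disc(K) = 4d if d = 2 or 3 mod 4.
Here d = -395, and d mod 4 = 1.
d = 1 mod 4 (O_K = Z[(1+sqrt(d))/2]), so disc(K) = d = -395

-395


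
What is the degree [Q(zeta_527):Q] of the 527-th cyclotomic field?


The degree equals Euler's totient phi(527).
527 = 17 * 31
phi(527) = 480

480


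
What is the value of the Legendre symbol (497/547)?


p = 547 is prime, so compute (497/547) with the reciprocity algorithm (Jacobi-symbol steps: pull out 2s via (2/n), flip via reciprocity, reduce):
  reciprocity: (497/547) -> +(547/497)
  reduce: (50/497)
  pull out 2: (2/497) = +1  (since 497 mod 8 = 1)
  reciprocity: (25/497) -> +(497/25)
  reduce: (22/25)
  pull out 2: (2/25) = +1  (since 25 mod 8 = 1)
  reciprocity: (11/25) -> +(25/11)
  reduce: (3/11)
  reciprocity: (3/11) -> -(11/3)
  reduce: (2/3)
  pull out 2: (2/3) = -1  (since 3 mod 8 = 3)
  (1/3) = 1
Product of signs = 1
(497/547) = 1

1


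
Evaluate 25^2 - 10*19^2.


x^2 - d*y^2
= 25^2 - 10*19^2
= 625 - 3610
= -2985

-2985


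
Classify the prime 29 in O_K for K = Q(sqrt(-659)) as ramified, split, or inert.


K = Q(sqrt(-659)). Since d mod 4 = 1, disc(K) = -659.
Check p | disc: -659 mod 29 = 8.
p does not divide disc. Compute Legendre symbol (d/p):
8^((29-1)/2) mod 29 = -1
(d/p) = -1, so p is inert: (p) stays prime with e=1, f=2, g=1.
Therefore p is inert.

inert


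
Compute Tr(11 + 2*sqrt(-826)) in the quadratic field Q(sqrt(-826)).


Tr(a + b*sqrt(d)) = (a + b*sqrt(d)) + (a - b*sqrt(d)) = 2a
= 2 * (11)
= 22

22


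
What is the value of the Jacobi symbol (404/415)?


Compute (404/415) via quadratic reciprocity:
  pull out 2: (2/415) = +1  (since 415 mod 8 = 7)
  pull out 2: (2/415) = +1  (since 415 mod 8 = 7)
  reciprocity: (101/415) -> +(415/101)
  reduce: (11/101)
  reciprocity: (11/101) -> +(101/11)
  reduce: (2/11)
  pull out 2: (2/11) = -1  (since 11 mod 8 = 3)
  (1/11) = 1
Product of signs = -1

-1


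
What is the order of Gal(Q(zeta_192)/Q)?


|Gal(Q(zeta_192)/Q)| = phi(192)
= 64

64


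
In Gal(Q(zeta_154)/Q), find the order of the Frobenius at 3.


The Frobenius at p in Gal(Q(zeta_n)/Q) = (Z/nZ)* is the class of p, so its order is ord_154(3), the smallest k >= 1 with 3^k = 1 mod 154.
n = 154 = 2 * 7 * 11, phi(154) = 60; the order divides phi(n).
Divisors of 60: 1, 2, 3, 4, 5, 6, 10, 12, 15, 20, 30, 60
Repeated squaring mod 154: 3^1 = 3, 3^2 = 9, 3^4 = 81, 3^8 = 93, 3^16 = 25, 3^32 = 9
Test divisors in increasing order:
  k=1: 3^1 = 3 mod 154
  k=2: 3^2 = 9 mod 154
  k=3: 3^3 = 9 * 3 = 27 mod 154
  k=4: 3^4 = 81 mod 154
  k=5: 3^5 = 81 * 3 = 89 mod 154
  k=6: 3^6 = 81 * 9 = 113 mod 154
  k=10: 3^10 = 93 * 9 = 67 mod 154
  k=12: 3^12 = 93 * 81 = 141 mod 154
  k=15: 3^15 = 93 * 81 * 9 * 3 = 111 mod 154
  k=20: 3^20 = 25 * 81 = 23 mod 154
  k=30: 3^30 = 25 * 93 * 81 * 9 = 1 mod 154  <- first divisor giving 1
Order = 30

30


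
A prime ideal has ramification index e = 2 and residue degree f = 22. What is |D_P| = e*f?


|D_P| = e * f
= 2 * 22
= 44

44


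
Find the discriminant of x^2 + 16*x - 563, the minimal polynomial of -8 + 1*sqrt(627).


The element -8 + 1*sqrt(627) has minimal polynomial:
x^2 + 16*x - 563
Discriminant = (16)^2 - 4*(-563)
= 256 + 2252
= 2508

2508


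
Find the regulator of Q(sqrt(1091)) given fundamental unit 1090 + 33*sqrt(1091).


epsilon = 1090 + 33*sqrt(1091)
= 2179.9995
R = ln(2179.9995)
= 7.6871

7.6871


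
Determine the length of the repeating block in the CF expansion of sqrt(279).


Run the CF algorithm for sqrt(279).
a_0 = floor(sqrt(279)) = 16; set m_0=0, q_0=1.
Recurrence: m' = q*a - m,  q' = (d - m'^2)/q,  a' = floor((a_0 + m')/q').
  step 1: m=16, q=23, a=1
  step 2: m=7, q=10, a=2
  step 3: m=13, q=11, a=2
  step 4: m=9, q=18, a=1
  step 5: m=9, q=11, a=2
  step 6: m=13, q=10, a=2
  step 7: m=7, q=23, a=1
  step 8: m=16, q=1, a=32
a_8 = 2*a_0 = 32, so the period closes here.
sqrt(279) = [16; 1, 2, 2, 1, 2, 2, 1, 32]
Period length = 8

8


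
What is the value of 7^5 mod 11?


p = 11 is prime and the exponent is (p-1)/2 = 5, so by Euler's criterion 7^5 = (7/11) = +1 or -1 mod 11.
Compute by square-and-multiply:
  5 = 4 + 1 (binary 101)
  Repeated squaring mod 11: 7^1 = 7, 7^2 = 5, 7^4 = 3
  7^5 = 7^4 * 7^1 = 3 * 7 mod 11
    3 * 7 = 21 = 10 mod 11
  7^5 = 10 mod 11
Result 10 = p - 1 = -1 mod 11: 7 is a quadratic non-residue mod 11. As a residue in [0, p-1] the value is 10.
7^5 mod 11 = 10

10


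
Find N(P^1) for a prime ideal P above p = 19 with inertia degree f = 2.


N(P^a) = p^(a*f)
= 19^(1*2)
= 19^2
= 361

361


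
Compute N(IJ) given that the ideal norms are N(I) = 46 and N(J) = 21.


N(IJ) = N(I) * N(J)
= 46 * 21
= 966

966


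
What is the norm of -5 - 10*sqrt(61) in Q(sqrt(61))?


N(a + b*sqrt(d)) = a^2 - d*b^2
= (-5)^2 - (61)*(-10)^2
= 25 - 6100
= -6075

-6075


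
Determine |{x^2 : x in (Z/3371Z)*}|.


For prime p, the number of non-zero quadratic residues is (p-1)/2.
= (3371-1)/2
= 1685

1685


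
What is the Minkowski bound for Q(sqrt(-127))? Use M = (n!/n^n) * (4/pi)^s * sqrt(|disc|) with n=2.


d = -127, d mod 4 = 1, so disc(K) = d = -127; |disc(K)| = 127
Imaginary quadratic field, so n = 2, s = r2 = 1, r1 = 0
M = (n!/n^n) * (4/pi)^s * sqrt(|disc(K)|) = (2!/2^2) * (4/pi)^1 * sqrt(127)
= 0.5 * 1.273240 * 11.269428
= 7.1743

7.1743


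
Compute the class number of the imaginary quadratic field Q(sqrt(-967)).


K = Q(sqrt(-967)). d mod 4 = 1, so D = disc(K) = d = -967
h(K) equals the number of primitive reduced positive-definite forms (a, b, c) = a*x^2 + b*x*y + c*y^2 with b^2 - 4ac = D,
where reduced means |b| <= a <= c, with b >= 0 whenever |b| = a or a = c, and primitive means gcd(a, b, c) = 1.
Reduced forces 3a^2 <= |D| = 967, so 1 <= a <= 17; b must have the parity of D, and c = (b^2 - D)/(4a) must be an integer >= a.
Enumerate a = 1..17, b in [-a, a]:
  a=1: (1, 1, 242)  [1]
  a=2: (2, -1, 121), (2, 1, 121)  [2]
  a=3: none
  a=4: (4, -3, 61), (4, 3, 61)  [2]
  a=5..7: none
  a=8: (8, -5, 31), (8, 5, 31)  [2]
  a=9..10: none
  a=11: (11, -1, 22), (11, 1, 22)  [2]
  a=12..15: none
  a=16: (16, -11, 17), (16, 11, 17)  [2]
  a=17: none
Total reduced forms: 1 + 2 + 2 + 2 + 2 + 2 = 11
h = 11

11


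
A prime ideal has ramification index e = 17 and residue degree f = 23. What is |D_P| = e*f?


|D_P| = e * f
= 17 * 23
= 391

391


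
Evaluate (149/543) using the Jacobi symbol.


Compute (149/543) via quadratic reciprocity:
  reciprocity: (149/543) -> +(543/149)
  reduce: (96/149)
  pull out 2: (2/149) = -1  (since 149 mod 8 = 5)
  pull out 2: (2/149) = -1  (since 149 mod 8 = 5)
  pull out 2: (2/149) = -1  (since 149 mod 8 = 5)
  pull out 2: (2/149) = -1  (since 149 mod 8 = 5)
  pull out 2: (2/149) = -1  (since 149 mod 8 = 5)
  reciprocity: (3/149) -> +(149/3)
  reduce: (2/3)
  pull out 2: (2/3) = -1  (since 3 mod 8 = 3)
  (1/3) = 1
Product of signs = 1

1


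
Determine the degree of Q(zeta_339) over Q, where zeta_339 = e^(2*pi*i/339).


The degree equals Euler's totient phi(339).
339 = 3 * 113
phi(339) = 224

224


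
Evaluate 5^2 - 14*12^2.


x^2 - d*y^2
= 5^2 - 14*12^2
= 25 - 2016
= -1991

-1991


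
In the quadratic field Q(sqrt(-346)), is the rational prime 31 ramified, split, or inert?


K = Q(sqrt(-346)). Since d mod 4 = 2, disc(K) = -1384.
Check p | disc: -1384 mod 31 = 11.
p does not divide disc. Compute Legendre symbol (d/p):
26^((31-1)/2) mod 31 = -1
(d/p) = -1, so p is inert: (p) stays prime with e=1, f=2, g=1.
Therefore p is inert.

inert


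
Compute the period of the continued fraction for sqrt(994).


Run the CF algorithm for sqrt(994).
a_0 = floor(sqrt(994)) = 31; set m_0=0, q_0=1.
Recurrence: m' = q*a - m,  q' = (d - m'^2)/q,  a' = floor((a_0 + m')/q').
  step 1: m=31, q=33, a=1
  step 2: m=2, q=30, a=1
  step 3: m=28, q=7, a=8
  step 4: m=28, q=30, a=1
  step 5: m=2, q=33, a=1
  step 6: m=31, q=1, a=62
a_6 = 2*a_0 = 62, so the period closes here.
sqrt(994) = [31; 1, 1, 8, 1, 1, 62]
Period length = 6

6


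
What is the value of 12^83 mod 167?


p = 167 is prime and the exponent is (p-1)/2 = 83, so by Euler's criterion 12^83 = (12/167) = +1 or -1 mod 167.
Compute by square-and-multiply:
  83 = 64 + 16 + 2 + 1 (binary 1010011)
  Repeated squaring mod 167: 12^1 = 12, 12^2 = 144, 12^4 = 28, 12^8 = 116, 12^16 = 96, 12^32 = 31, 12^64 = 126
  12^83 = 12^64 * 12^16 * 12^2 * 12^1 = 126 * 96 * 144 * 12 mod 167
    126 * 96 = 12096 = 72 mod 167
    72 * 144 = 10368 = 14 mod 167
    14 * 12 = 168 = 1 mod 167
  12^83 = 1 mod 167
Result 1: 12 is a quadratic residue mod 167.
12^83 mod 167 = 1

1


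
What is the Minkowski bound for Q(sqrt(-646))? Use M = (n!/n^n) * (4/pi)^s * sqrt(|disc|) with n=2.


d = -646, d mod 4 = 2, so disc(K) = 4d = -2584; |disc(K)| = 2584
Imaginary quadratic field, so n = 2, s = r2 = 1, r1 = 0
M = (n!/n^n) * (4/pi)^s * sqrt(|disc(K)|) = (2!/2^2) * (4/pi)^1 * sqrt(2584)
= 0.5 * 1.273240 * 50.833060
= 32.3613

32.3613


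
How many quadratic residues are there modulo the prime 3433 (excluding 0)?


For prime p, the number of non-zero quadratic residues is (p-1)/2.
= (3433-1)/2
= 1716

1716


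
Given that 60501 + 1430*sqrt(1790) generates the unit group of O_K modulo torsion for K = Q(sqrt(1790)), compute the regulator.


epsilon = 60501 + 1430*sqrt(1790)
= 121002.0000
R = ln(121002.0000)
= 11.7036

11.7036


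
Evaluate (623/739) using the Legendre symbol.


p = 739 is prime, so compute (623/739) with the reciprocity algorithm (Jacobi-symbol steps: pull out 2s via (2/n), flip via reciprocity, reduce):
  reciprocity: (623/739) -> -(739/623)
  reduce: (116/623)
  pull out 2: (2/623) = +1  (since 623 mod 8 = 7)
  pull out 2: (2/623) = +1  (since 623 mod 8 = 7)
  reciprocity: (29/623) -> +(623/29)
  reduce: (14/29)
  pull out 2: (2/29) = -1  (since 29 mod 8 = 5)
  reciprocity: (7/29) -> +(29/7)
  reduce: (1/7)
  (1/7) = 1
Product of signs = 1
(623/739) = 1

1


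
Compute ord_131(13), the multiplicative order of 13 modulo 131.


We want ord_131(13), the smallest k >= 1 with 13^k = 1 mod 131.
n = 131 = 131, phi(131) = 130; the order divides phi(n).
Divisors of 130: 1, 2, 5, 10, 13, 26, 65, 130
Repeated squaring mod 131: 13^1 = 13, 13^2 = 38, 13^4 = 3, 13^8 = 9, 13^16 = 81, 13^32 = 11, 13^64 = 121, 13^128 = 100
Test divisors in increasing order:
  k=1: 13^1 = 13 mod 131
  k=2: 13^2 = 38 mod 131
  k=5: 13^5 = 3 * 13 = 39 mod 131
  k=10: 13^10 = 9 * 38 = 80 mod 131
  k=13: 13^13 = 9 * 3 * 13 = 89 mod 131
  k=26: 13^26 = 81 * 9 * 38 = 61 mod 131
  k=65: 13^65 = 121 * 13 = 1 mod 131  <- first divisor giving 1
Order = 65

65


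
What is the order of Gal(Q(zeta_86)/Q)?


|Gal(Q(zeta_86)/Q)| = phi(86)
= 42

42


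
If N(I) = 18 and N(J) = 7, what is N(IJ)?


N(IJ) = N(I) * N(J)
= 18 * 7
= 126

126


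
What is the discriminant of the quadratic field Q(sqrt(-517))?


For K = Q(sqrt(d)) with d squarefree: disc(K) = d if d = 1 mod 4, and disc(K) = 4d if d = 2 or 3 mod 4.
Here d = -517, and d mod 4 = 3.
d = 3 mod 4, not 1 (O_K = Z[sqrt(d)]), so disc(K) = 4d = 4 * (-517) = -2068

-2068


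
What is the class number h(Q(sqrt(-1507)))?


K = Q(sqrt(-1507)). d mod 4 = 1, so D = disc(K) = d = -1507
h(K) equals the number of primitive reduced positive-definite forms (a, b, c) = a*x^2 + b*x*y + c*y^2 with b^2 - 4ac = D,
where reduced means |b| <= a <= c, with b >= 0 whenever |b| = a or a = c, and primitive means gcd(a, b, c) = 1.
Reduced forces 3a^2 <= |D| = 1507, so 1 <= a <= 22; b must have the parity of D, and c = (b^2 - D)/(4a) must be an integer >= a.
Enumerate a = 1..22, b in [-a, a]:
  a=1: (1, 1, 377)  [1]
  a=2..10: none
  a=11: (11, 11, 37)  [1]
  a=12: none
  a=13: (13, -1, 29), (13, 1, 29)  [2]
  a=14..22: none
Total reduced forms: 1 + 1 + 2 = 4
h = 4

4


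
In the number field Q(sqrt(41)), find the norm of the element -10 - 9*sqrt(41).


N(a + b*sqrt(d)) = a^2 - d*b^2
= (-10)^2 - (41)*(-9)^2
= 100 - 3321
= -3221

-3221


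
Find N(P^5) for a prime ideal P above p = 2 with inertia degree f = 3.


N(P^a) = p^(a*f)
= 2^(5*3)
= 2^15
= 32768

32768


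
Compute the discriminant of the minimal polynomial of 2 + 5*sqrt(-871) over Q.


The element 2 + 5*sqrt(-871) has minimal polynomial:
x^2 - 4*x + 21779
Discriminant = (-4)^2 - 4*(21779)
= 16 - 87116
= -87100

-87100


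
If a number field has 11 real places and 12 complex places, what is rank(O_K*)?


By Dirichlet's unit theorem:
rank = r1 + r2 - 1
= 11 + 12 - 1
= 22

22


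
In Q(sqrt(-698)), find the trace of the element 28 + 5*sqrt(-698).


Tr(a + b*sqrt(d)) = (a + b*sqrt(d)) + (a - b*sqrt(d)) = 2a
= 2 * (28)
= 56

56


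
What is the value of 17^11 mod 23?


p = 23 is prime and the exponent is (p-1)/2 = 11, so by Euler's criterion 17^11 = (17/23) = +1 or -1 mod 23.
Compute by square-and-multiply:
  11 = 8 + 2 + 1 (binary 1011)
  Repeated squaring mod 23: 17^1 = 17, 17^2 = 13, 17^4 = 8, 17^8 = 18
  17^11 = 17^8 * 17^2 * 17^1 = 18 * 13 * 17 mod 23
    18 * 13 = 234 = 4 mod 23
    4 * 17 = 68 = 22 mod 23
  17^11 = 22 mod 23
Result 22 = p - 1 = -1 mod 23: 17 is a quadratic non-residue mod 23. As a residue in [0, p-1] the value is 22.
17^11 mod 23 = 22

22


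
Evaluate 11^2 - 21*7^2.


x^2 - d*y^2
= 11^2 - 21*7^2
= 121 - 1029
= -908

-908


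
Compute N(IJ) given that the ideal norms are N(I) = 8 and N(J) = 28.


N(IJ) = N(I) * N(J)
= 8 * 28
= 224

224


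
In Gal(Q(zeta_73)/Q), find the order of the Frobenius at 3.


The Frobenius at p in Gal(Q(zeta_n)/Q) = (Z/nZ)* is the class of p, so its order is ord_73(3), the smallest k >= 1 with 3^k = 1 mod 73.
n = 73 = 73, phi(73) = 72; the order divides phi(n).
Divisors of 72: 1, 2, 3, 4, 6, 8, 9, 12, 18, 24, 36, 72
Repeated squaring mod 73: 3^1 = 3, 3^2 = 9, 3^4 = 8, 3^8 = 64, 3^16 = 8, 3^32 = 64, 3^64 = 8
Test divisors in increasing order:
  k=1: 3^1 = 3 mod 73
  k=2: 3^2 = 9 mod 73
  k=3: 3^3 = 9 * 3 = 27 mod 73
  k=4: 3^4 = 8 mod 73
  k=6: 3^6 = 8 * 9 = 72 mod 73
  k=8: 3^8 = 64 mod 73
  k=9: 3^9 = 64 * 3 = 46 mod 73
  k=12: 3^12 = 64 * 8 = 1 mod 73  <- first divisor giving 1
Order = 12

12


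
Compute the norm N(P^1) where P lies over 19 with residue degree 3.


N(P^a) = p^(a*f)
= 19^(1*3)
= 19^3
= 6859

6859


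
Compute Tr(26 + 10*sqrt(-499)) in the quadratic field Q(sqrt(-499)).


Tr(a + b*sqrt(d)) = (a + b*sqrt(d)) + (a - b*sqrt(d)) = 2a
= 2 * (26)
= 52

52


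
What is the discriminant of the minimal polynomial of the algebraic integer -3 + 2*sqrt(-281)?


The element -3 + 2*sqrt(-281) has minimal polynomial:
x^2 + 6*x + 1133
Discriminant = (6)^2 - 4*(1133)
= 36 - 4532
= -4496

-4496


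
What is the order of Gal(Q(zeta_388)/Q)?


|Gal(Q(zeta_388)/Q)| = phi(388)
= 192

192


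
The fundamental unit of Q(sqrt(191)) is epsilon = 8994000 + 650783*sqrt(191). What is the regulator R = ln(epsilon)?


epsilon = 8994000 + 650783*sqrt(191)
= 1.7988e+07
R = ln(1.7988e+07)
= 16.7052

16.7052


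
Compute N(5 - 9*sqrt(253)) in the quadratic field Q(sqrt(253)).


N(a + b*sqrt(d)) = a^2 - d*b^2
= (5)^2 - (253)*(-9)^2
= 25 - 20493
= -20468

-20468


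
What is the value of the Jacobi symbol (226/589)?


Compute (226/589) via quadratic reciprocity:
  pull out 2: (2/589) = -1  (since 589 mod 8 = 5)
  reciprocity: (113/589) -> +(589/113)
  reduce: (24/113)
  pull out 2: (2/113) = +1  (since 113 mod 8 = 1)
  pull out 2: (2/113) = +1  (since 113 mod 8 = 1)
  pull out 2: (2/113) = +1  (since 113 mod 8 = 1)
  reciprocity: (3/113) -> +(113/3)
  reduce: (2/3)
  pull out 2: (2/3) = -1  (since 3 mod 8 = 3)
  (1/3) = 1
Product of signs = 1

1


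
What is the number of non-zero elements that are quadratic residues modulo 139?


For prime p, the number of non-zero quadratic residues is (p-1)/2.
= (139-1)/2
= 69

69


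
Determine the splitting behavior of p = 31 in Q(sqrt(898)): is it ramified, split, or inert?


K = Q(sqrt(898)). Since d mod 4 = 2, disc(K) = 3592.
Check p | disc: 3592 mod 31 = 27.
p does not divide disc. Compute Legendre symbol (d/p):
30^((31-1)/2) mod 31 = -1
(d/p) = -1, so p is inert: (p) stays prime with e=1, f=2, g=1.
Therefore p is inert.

inert


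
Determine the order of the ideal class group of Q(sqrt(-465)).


K = Q(sqrt(-465)). d mod 4 = 3, so D = disc(K) = 4d = -1860
h(K) equals the number of primitive reduced positive-definite forms (a, b, c) = a*x^2 + b*x*y + c*y^2 with b^2 - 4ac = D,
where reduced means |b| <= a <= c, with b >= 0 whenever |b| = a or a = c, and primitive means gcd(a, b, c) = 1.
Reduced forces 3a^2 <= |D| = 1860, so 1 <= a <= 24; b must have the parity of D, and c = (b^2 - D)/(4a) must be an integer >= a.
Enumerate a = 1..24, b in [-a, a]:
  a=1: (1, 0, 465)  [1]
  a=2: (2, 2, 233)  [1]
  a=3: (3, 0, 155)  [1]
  a=4: none
  a=5: (5, 0, 93)  [1]
  a=6: (6, 6, 79)  [1]
  a=7: (7, -4, 67), (7, 4, 67)  [2]
  a=8..9: none
  a=10: (10, 10, 49)  [1]
  a=11..12: none
  a=13: (13, -8, 37), (13, 8, 37)  [2]
  a=14: (14, -10, 35), (14, 10, 35)  [2]
  a=15: (15, 0, 31)  [1]
  a=16..20: none
  a=21: (21, -18, 26), (21, 18, 26)  [2]
  a=22: none
  a=23: (23, 16, 23)  [1]
  a=24: none
Total reduced forms: 1 + 1 + 1 + 1 + 1 + 2 + 1 + 2 + 2 + 1 + 2 + 1 = 16
h = 16

16


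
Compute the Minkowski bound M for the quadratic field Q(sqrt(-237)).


d = -237, d mod 4 = 3, so disc(K) = 4d = -948; |disc(K)| = 948
Imaginary quadratic field, so n = 2, s = r2 = 1, r1 = 0
M = (n!/n^n) * (4/pi)^s * sqrt(|disc(K)|) = (2!/2^2) * (4/pi)^1 * sqrt(948)
= 0.5 * 1.273240 * 30.789609
= 19.6013

19.6013


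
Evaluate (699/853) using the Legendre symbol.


p = 853 is prime, so compute (699/853) with the reciprocity algorithm (Jacobi-symbol steps: pull out 2s via (2/n), flip via reciprocity, reduce):
  reciprocity: (699/853) -> +(853/699)
  reduce: (154/699)
  pull out 2: (2/699) = -1  (since 699 mod 8 = 3)
  reciprocity: (77/699) -> +(699/77)
  reduce: (6/77)
  pull out 2: (2/77) = -1  (since 77 mod 8 = 5)
  reciprocity: (3/77) -> +(77/3)
  reduce: (2/3)
  pull out 2: (2/3) = -1  (since 3 mod 8 = 3)
  (1/3) = 1
Product of signs = -1
(699/853) = -1

-1


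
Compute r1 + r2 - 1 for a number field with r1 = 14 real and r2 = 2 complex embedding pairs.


By Dirichlet's unit theorem:
rank = r1 + r2 - 1
= 14 + 2 - 1
= 15

15


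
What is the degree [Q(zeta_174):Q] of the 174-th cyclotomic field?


The degree equals Euler's totient phi(174).
174 = 2 * 3 * 29
phi(174) = 56

56


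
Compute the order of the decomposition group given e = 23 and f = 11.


|D_P| = e * f
= 23 * 11
= 253

253


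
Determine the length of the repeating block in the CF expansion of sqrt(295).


Run the CF algorithm for sqrt(295).
a_0 = floor(sqrt(295)) = 17; set m_0=0, q_0=1.
Recurrence: m' = q*a - m,  q' = (d - m'^2)/q,  a' = floor((a_0 + m')/q').
  step 1: m=17, q=6, a=5
  step 2: m=13, q=21, a=1
  step 3: m=8, q=11, a=2
  step 4: m=14, q=9, a=3
  step 5: m=13, q=14, a=2
  step 6: m=15, q=5, a=6
  step 7: m=15, q=14, a=2
  step 8: m=13, q=9, a=3
  step 9: m=14, q=11, a=2
  step 10: m=8, q=21, a=1
  step 11: m=13, q=6, a=5
  step 12: m=17, q=1, a=34
a_12 = 2*a_0 = 34, so the period closes here.
sqrt(295) = [17; 5, 1, 2, 3, 2, 6, 2, 3, 2, 1, 5, 34]
Period length = 12

12


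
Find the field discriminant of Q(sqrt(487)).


For K = Q(sqrt(d)) with d squarefree: disc(K) = d if d = 1 mod 4, and disc(K) = 4d if d = 2 or 3 mod 4.
Here d = 487, and d mod 4 = 3.
d = 3 mod 4, not 1 (O_K = Z[sqrt(d)]), so disc(K) = 4d = 4 * (487) = 1948

1948


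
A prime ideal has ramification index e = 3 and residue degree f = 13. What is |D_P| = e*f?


|D_P| = e * f
= 3 * 13
= 39

39


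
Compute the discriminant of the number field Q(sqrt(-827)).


For K = Q(sqrt(d)) with d squarefree: disc(K) = d if d = 1 mod 4, and disc(K) = 4d if d = 2 or 3 mod 4.
Here d = -827, and d mod 4 = 1.
d = 1 mod 4 (O_K = Z[(1+sqrt(d))/2]), so disc(K) = d = -827

-827


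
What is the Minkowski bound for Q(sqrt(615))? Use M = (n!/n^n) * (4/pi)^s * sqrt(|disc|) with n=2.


d = 615, d mod 4 = 3, so disc(K) = 4d = 2460; |disc(K)| = 2460
Real quadratic field, so n = 2, s = r2 = 0, r1 = 2
M = (n!/n^n) * (4/pi)^s * sqrt(|disc(K)|) = (2!/2^2) * (4/pi)^0 * sqrt(2460)
= 0.5 * 1.000000 * 49.598387
= 24.7992

24.7992


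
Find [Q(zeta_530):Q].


The degree equals Euler's totient phi(530).
530 = 2 * 5 * 53
phi(530) = 208

208


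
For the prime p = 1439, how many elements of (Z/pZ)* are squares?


For prime p, the number of non-zero quadratic residues is (p-1)/2.
= (1439-1)/2
= 719

719


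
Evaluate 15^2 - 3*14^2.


x^2 - d*y^2
= 15^2 - 3*14^2
= 225 - 588
= -363

-363


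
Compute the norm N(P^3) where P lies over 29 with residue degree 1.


N(P^a) = p^(a*f)
= 29^(3*1)
= 29^3
= 24389

24389


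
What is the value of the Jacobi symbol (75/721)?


Compute (75/721) via quadratic reciprocity:
  reciprocity: (75/721) -> +(721/75)
  reduce: (46/75)
  pull out 2: (2/75) = -1  (since 75 mod 8 = 3)
  reciprocity: (23/75) -> -(75/23)
  reduce: (6/23)
  pull out 2: (2/23) = +1  (since 23 mod 8 = 7)
  reciprocity: (3/23) -> -(23/3)
  reduce: (2/3)
  pull out 2: (2/3) = -1  (since 3 mod 8 = 3)
  (1/3) = 1
Product of signs = 1

1


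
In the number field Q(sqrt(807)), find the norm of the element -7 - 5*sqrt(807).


N(a + b*sqrt(d)) = a^2 - d*b^2
= (-7)^2 - (807)*(-5)^2
= 49 - 20175
= -20126

-20126


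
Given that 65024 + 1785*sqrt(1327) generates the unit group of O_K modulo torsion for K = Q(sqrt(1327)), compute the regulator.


epsilon = 65024 + 1785*sqrt(1327)
= 130048.0000
R = ln(130048.0000)
= 11.7757

11.7757


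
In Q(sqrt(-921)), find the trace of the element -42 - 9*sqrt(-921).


Tr(a + b*sqrt(d)) = (a + b*sqrt(d)) + (a - b*sqrt(d)) = 2a
= 2 * (-42)
= -84

-84


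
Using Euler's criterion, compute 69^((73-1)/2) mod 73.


p = 73 is prime and the exponent is (p-1)/2 = 36, so by Euler's criterion 69^36 = (69/73) = +1 or -1 mod 73.
Compute by square-and-multiply:
  36 = 32 + 4 (binary 100100)
  Repeated squaring mod 73: 69^1 = 69, 69^2 = 16, 69^4 = 37, 69^8 = 55, 69^16 = 32, 69^32 = 2
  69^36 = 69^32 * 69^4 = 2 * 37 mod 73
    2 * 37 = 74 = 1 mod 73
  69^36 = 1 mod 73
Result 1: 69 is a quadratic residue mod 73.
69^36 mod 73 = 1

1


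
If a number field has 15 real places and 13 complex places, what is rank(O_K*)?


By Dirichlet's unit theorem:
rank = r1 + r2 - 1
= 15 + 13 - 1
= 27

27


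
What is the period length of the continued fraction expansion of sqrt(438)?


Run the CF algorithm for sqrt(438).
a_0 = floor(sqrt(438)) = 20; set m_0=0, q_0=1.
Recurrence: m' = q*a - m,  q' = (d - m'^2)/q,  a' = floor((a_0 + m')/q').
  step 1: m=20, q=38, a=1
  step 2: m=18, q=3, a=12
  step 3: m=18, q=38, a=1
  step 4: m=20, q=1, a=40
a_4 = 2*a_0 = 40, so the period closes here.
sqrt(438) = [20; 1, 12, 1, 40]
Period length = 4

4


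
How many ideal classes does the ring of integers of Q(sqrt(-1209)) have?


K = Q(sqrt(-1209)). d mod 4 = 3, so D = disc(K) = 4d = -4836
h(K) equals the number of primitive reduced positive-definite forms (a, b, c) = a*x^2 + b*x*y + c*y^2 with b^2 - 4ac = D,
where reduced means |b| <= a <= c, with b >= 0 whenever |b| = a or a = c, and primitive means gcd(a, b, c) = 1.
Reduced forces 3a^2 <= |D| = 4836, so 1 <= a <= 40; b must have the parity of D, and c = (b^2 - D)/(4a) must be an integer >= a.
Enumerate a = 1..40, b in [-a, a]:
  a=1: (1, 0, 1209)  [1]
  a=2: (2, 2, 605)  [1]
  a=3: (3, 0, 403)  [1]
  a=4: none
  a=5: (5, -2, 242), (5, 2, 242)  [2]
  a=6: (6, 6, 203)  [1]
  a=7: (7, -6, 174), (7, 6, 174)  [2]
  a=8..9: none
  a=10: (10, -2, 121), (10, 2, 121)  [2]
  a=11: (11, -2, 110), (11, 2, 110)  [2]
  a=12: none
  a=13: (13, 0, 93)  [1]
  a=14: (14, -6, 87), (14, 6, 87)  [2]
  a=15: (15, -12, 83), (15, 12, 83)  [2]
  a=16: none
  a=17: (17, -14, 74), (17, 14, 74)  [2]
  a=18: none
  a=19: (19, -16, 67), (19, 16, 67)  [2]
  a=20: none
  a=21: (21, -6, 58), (21, 6, 58)  [2]
  a=22: (22, -2, 55), (22, 2, 55)  [2]
  a=23..24: none
  a=25: (25, -8, 49), (25, 8, 49)  [2]
  a=26: (26, 26, 53)  [1]
  a=27..28: none
  a=29: (29, -6, 42), (29, 6, 42)  [2]
  a=30: (30, -18, 43), (30, 18, 43)  [2]
  a=31: (31, 0, 39)  [1]
  a=32: none
  a=33: (33, -24, 41), (33, 24, 41)  [2]
  a=34: (34, -14, 37), (34, 14, 37)  [2]
  a=35: (35, -22, 38), (35, 8, 35), (35, 22, 38)  [3]
  a=36..40: none
Total reduced forms: 1 + 1 + 1 + 2 + 1 + 2 + 2 + 2 + 1 + 2 + 2 + 2 + 2 + 2 + 2 + 2 + 1 + 2 + 2 + 1 + 2 + 2 + 3 = 40
h = 40

40


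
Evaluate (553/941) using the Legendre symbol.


p = 941 is prime, so compute (553/941) with the reciprocity algorithm (Jacobi-symbol steps: pull out 2s via (2/n), flip via reciprocity, reduce):
  reciprocity: (553/941) -> +(941/553)
  reduce: (388/553)
  pull out 2: (2/553) = +1  (since 553 mod 8 = 1)
  pull out 2: (2/553) = +1  (since 553 mod 8 = 1)
  reciprocity: (97/553) -> +(553/97)
  reduce: (68/97)
  pull out 2: (2/97) = +1  (since 97 mod 8 = 1)
  pull out 2: (2/97) = +1  (since 97 mod 8 = 1)
  reciprocity: (17/97) -> +(97/17)
  reduce: (12/17)
  pull out 2: (2/17) = +1  (since 17 mod 8 = 1)
  pull out 2: (2/17) = +1  (since 17 mod 8 = 1)
  reciprocity: (3/17) -> +(17/3)
  reduce: (2/3)
  pull out 2: (2/3) = -1  (since 3 mod 8 = 3)
  (1/3) = 1
Product of signs = -1
(553/941) = -1

-1


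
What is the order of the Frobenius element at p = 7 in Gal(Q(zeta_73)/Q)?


The Frobenius at p in Gal(Q(zeta_n)/Q) = (Z/nZ)* is the class of p, so its order is ord_73(7), the smallest k >= 1 with 7^k = 1 mod 73.
n = 73 = 73, phi(73) = 72; the order divides phi(n).
Divisors of 72: 1, 2, 3, 4, 6, 8, 9, 12, 18, 24, 36, 72
Repeated squaring mod 73: 7^1 = 7, 7^2 = 49, 7^4 = 65, 7^8 = 64, 7^16 = 8, 7^32 = 64, 7^64 = 8
Test divisors in increasing order:
  k=1: 7^1 = 7 mod 73
  k=2: 7^2 = 49 mod 73
  k=3: 7^3 = 49 * 7 = 51 mod 73
  k=4: 7^4 = 65 mod 73
  k=6: 7^6 = 65 * 49 = 46 mod 73
  k=8: 7^8 = 64 mod 73
  k=9: 7^9 = 64 * 7 = 10 mod 73
  k=12: 7^12 = 64 * 65 = 72 mod 73
  k=18: 7^18 = 8 * 49 = 27 mod 73
  k=24: 7^24 = 8 * 64 = 1 mod 73  <- first divisor giving 1
Order = 24

24


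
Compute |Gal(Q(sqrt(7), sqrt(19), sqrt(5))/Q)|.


The 3 square roots of distinct primes are multiplicatively independent over Q,
so [K:Q] = 2^3 and Gal(K/Q) is isomorphic to (Z/2Z)^3.
|Gal| = 2^3 = 8

8


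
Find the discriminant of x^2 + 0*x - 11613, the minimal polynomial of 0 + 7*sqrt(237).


The element 0 + 7*sqrt(237) has minimal polynomial:
x^2 + 0*x - 11613
Discriminant = (0)^2 - 4*(-11613)
= 0 + 46452
= 46452

46452


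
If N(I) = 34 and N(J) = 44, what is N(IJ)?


N(IJ) = N(I) * N(J)
= 34 * 44
= 1496

1496


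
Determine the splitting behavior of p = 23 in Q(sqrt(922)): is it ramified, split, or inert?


K = Q(sqrt(922)). Since d mod 4 = 2, disc(K) = 3688.
Check p | disc: 3688 mod 23 = 8.
p does not divide disc. Compute Legendre symbol (d/p):
2^((23-1)/2) mod 23 = 1
(d/p) = 1, so p splits: (p) = P*P' with e=1, f=1, g=2.
Therefore p is split.

split


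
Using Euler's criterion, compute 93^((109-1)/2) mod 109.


p = 109 is prime and the exponent is (p-1)/2 = 54, so by Euler's criterion 93^54 = (93/109) = +1 or -1 mod 109.
Compute by square-and-multiply:
  54 = 32 + 16 + 4 + 2 (binary 110110)
  Repeated squaring mod 109: 93^1 = 93, 93^2 = 38, 93^4 = 27, 93^8 = 75, 93^16 = 66, 93^32 = 105
  93^54 = 93^32 * 93^16 * 93^4 * 93^2 = 105 * 66 * 27 * 38 mod 109
    105 * 66 = 6930 = 63 mod 109
    63 * 27 = 1701 = 66 mod 109
    66 * 38 = 2508 = 1 mod 109
  93^54 = 1 mod 109
Result 1: 93 is a quadratic residue mod 109.
93^54 mod 109 = 1

1


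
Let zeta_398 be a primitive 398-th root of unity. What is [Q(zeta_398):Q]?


The degree equals Euler's totient phi(398).
398 = 2 * 199
phi(398) = 198

198


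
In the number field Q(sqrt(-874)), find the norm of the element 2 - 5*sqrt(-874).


N(a + b*sqrt(d)) = a^2 - d*b^2
= (2)^2 - (-874)*(-5)^2
= 4 + 21850
= 21854

21854


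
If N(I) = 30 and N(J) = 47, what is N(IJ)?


N(IJ) = N(I) * N(J)
= 30 * 47
= 1410

1410


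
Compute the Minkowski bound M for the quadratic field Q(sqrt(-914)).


d = -914, d mod 4 = 2, so disc(K) = 4d = -3656; |disc(K)| = 3656
Imaginary quadratic field, so n = 2, s = r2 = 1, r1 = 0
M = (n!/n^n) * (4/pi)^s * sqrt(|disc(K)|) = (2!/2^2) * (4/pi)^1 * sqrt(3656)
= 0.5 * 1.273240 * 60.464866
= 38.4931

38.4931


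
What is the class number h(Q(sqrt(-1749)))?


K = Q(sqrt(-1749)). d mod 4 = 3, so D = disc(K) = 4d = -6996
h(K) equals the number of primitive reduced positive-definite forms (a, b, c) = a*x^2 + b*x*y + c*y^2 with b^2 - 4ac = D,
where reduced means |b| <= a <= c, with b >= 0 whenever |b| = a or a = c, and primitive means gcd(a, b, c) = 1.
Reduced forces 3a^2 <= |D| = 6996, so 1 <= a <= 48; b must have the parity of D, and c = (b^2 - D)/(4a) must be an integer >= a.
Enumerate a = 1..48, b in [-a, a]:
  a=1: (1, 0, 1749)  [1]
  a=2: (2, 2, 875)  [1]
  a=3: (3, 0, 583)  [1]
  a=4: none
  a=5: (5, -2, 350), (5, 2, 350)  [2]
  a=6: (6, 6, 293)  [1]
  a=7: (7, -2, 250), (7, 2, 250)  [2]
  a=8..9: none
  a=10: (10, -2, 175), (10, 2, 175)  [2]
  a=11: (11, 0, 159)  [1]
  a=12..13: none
  a=14: (14, -2, 125), (14, 2, 125)  [2]
  a=15: (15, -12, 119), (15, 12, 119)  [2]
  a=16: none
  a=17: (17, -12, 105), (17, 12, 105)  [2]
  a=18..20: none
  a=21: (21, -12, 85), (21, 12, 85)  [2]
  a=22: (22, 22, 85)  [1]
  a=23..24: none
  a=25: (25, -2, 70), (25, 2, 70)  [2]
  a=26..28: none
  a=29: (29, -14, 62), (29, 14, 62)  [2]
  a=30: (30, -18, 61), (30, 18, 61)  [2]
  a=31: (31, -14, 58), (31, 14, 58)  [2]
  a=32: none
  a=33: (33, 0, 53)  [1]
  a=34: (34, -22, 55), (34, 22, 55)  [2]
  a=35: (35, -12, 51), (35, -2, 50), (35, 2, 50), (35, 12, 51)  [4]
  a=36: none
  a=37: (37, -16, 49), (37, 16, 49)  [2]
  a=38..41: none
  a=42: (42, -30, 47), (42, 30, 47)  [2]
  a=43: (43, 20, 43)  [1]
  a=44..48: none
Total reduced forms: 1 + 1 + 1 + 2 + 1 + 2 + 2 + 1 + 2 + 2 + 2 + 2 + 1 + 2 + 2 + 2 + 2 + 1 + 2 + 4 + 2 + 2 + 1 = 40
h = 40

40


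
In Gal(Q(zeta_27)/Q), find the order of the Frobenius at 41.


The Frobenius at p in Gal(Q(zeta_n)/Q) = (Z/nZ)* is the class of p, so its order is ord_27(41), the smallest k >= 1 with 41^k = 1 mod 27.
n = 27 = 3^3, phi(27) = 18; the order divides phi(n).
Divisors of 18: 1, 2, 3, 6, 9, 18
Repeated squaring mod 27: 41^1 = 14, 41^2 = 7, 41^4 = 22, 41^8 = 25, 41^16 = 4
Test divisors in increasing order:
  k=1: 41^1 = 14 mod 27
  k=2: 41^2 = 7 mod 27
  k=3: 41^3 = 7 * 14 = 17 mod 27
  k=6: 41^6 = 22 * 7 = 19 mod 27
  k=9: 41^9 = 25 * 14 = 26 mod 27
  k=18: 41^18 = 4 * 7 = 1 mod 27  <- first divisor giving 1
Order = 18

18


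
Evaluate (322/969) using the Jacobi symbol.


Compute (322/969) via quadratic reciprocity:
  pull out 2: (2/969) = +1  (since 969 mod 8 = 1)
  reciprocity: (161/969) -> +(969/161)
  reduce: (3/161)
  reciprocity: (3/161) -> +(161/3)
  reduce: (2/3)
  pull out 2: (2/3) = -1  (since 3 mod 8 = 3)
  (1/3) = 1
Product of signs = -1

-1


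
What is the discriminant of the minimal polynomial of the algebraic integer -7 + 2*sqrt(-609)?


The element -7 + 2*sqrt(-609) has minimal polynomial:
x^2 + 14*x + 2485
Discriminant = (14)^2 - 4*(2485)
= 196 - 9940
= -9744

-9744


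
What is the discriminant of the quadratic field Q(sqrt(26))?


For K = Q(sqrt(d)) with d squarefree: disc(K) = d if d = 1 mod 4, and disc(K) = 4d if d = 2 or 3 mod 4.
Here d = 26, and d mod 4 = 2.
d = 2 mod 4, not 1 (O_K = Z[sqrt(d)]), so disc(K) = 4d = 4 * (26) = 104

104


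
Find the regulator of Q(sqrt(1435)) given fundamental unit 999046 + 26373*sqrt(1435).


epsilon = 999046 + 26373*sqrt(1435)
= 1.9981e+06
R = ln(1.9981e+06)
= 14.5077

14.5077


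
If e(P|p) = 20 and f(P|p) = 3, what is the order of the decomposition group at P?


|D_P| = e * f
= 20 * 3
= 60

60


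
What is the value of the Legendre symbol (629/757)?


p = 757 is prime, so compute (629/757) with the reciprocity algorithm (Jacobi-symbol steps: pull out 2s via (2/n), flip via reciprocity, reduce):
  reciprocity: (629/757) -> +(757/629)
  reduce: (128/629)
  pull out 2: (2/629) = -1  (since 629 mod 8 = 5)
  pull out 2: (2/629) = -1  (since 629 mod 8 = 5)
  pull out 2: (2/629) = -1  (since 629 mod 8 = 5)
  pull out 2: (2/629) = -1  (since 629 mod 8 = 5)
  pull out 2: (2/629) = -1  (since 629 mod 8 = 5)
  pull out 2: (2/629) = -1  (since 629 mod 8 = 5)
  pull out 2: (2/629) = -1  (since 629 mod 8 = 5)
  (1/629) = 1
Product of signs = -1
(629/757) = -1

-1


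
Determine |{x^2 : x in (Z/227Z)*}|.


For prime p, the number of non-zero quadratic residues is (p-1)/2.
= (227-1)/2
= 113

113


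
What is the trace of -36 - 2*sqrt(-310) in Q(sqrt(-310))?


Tr(a + b*sqrt(d)) = (a + b*sqrt(d)) + (a - b*sqrt(d)) = 2a
= 2 * (-36)
= -72

-72


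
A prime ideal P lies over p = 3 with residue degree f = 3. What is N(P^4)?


N(P^a) = p^(a*f)
= 3^(4*3)
= 3^12
= 531441

531441


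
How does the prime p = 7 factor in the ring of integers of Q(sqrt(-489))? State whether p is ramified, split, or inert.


K = Q(sqrt(-489)). Since d mod 4 = 3, disc(K) = -1956.
Check p | disc: -1956 mod 7 = 4.
p does not divide disc. Compute Legendre symbol (d/p):
1^((7-1)/2) mod 7 = 1
(d/p) = 1, so p splits: (p) = P*P' with e=1, f=1, g=2.
Therefore p is split.

split


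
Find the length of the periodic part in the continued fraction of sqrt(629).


Run the CF algorithm for sqrt(629).
a_0 = floor(sqrt(629)) = 25; set m_0=0, q_0=1.
Recurrence: m' = q*a - m,  q' = (d - m'^2)/q,  a' = floor((a_0 + m')/q').
  step 1: m=25, q=4, a=12
  step 2: m=23, q=25, a=1
  step 3: m=2, q=25, a=1
  step 4: m=23, q=4, a=12
  step 5: m=25, q=1, a=50
a_5 = 2*a_0 = 50, so the period closes here.
sqrt(629) = [25; 12, 1, 1, 12, 50]
Period length = 5

5


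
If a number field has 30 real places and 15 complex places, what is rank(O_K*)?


By Dirichlet's unit theorem:
rank = r1 + r2 - 1
= 30 + 15 - 1
= 44

44


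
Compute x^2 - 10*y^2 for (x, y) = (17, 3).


x^2 - d*y^2
= 17^2 - 10*3^2
= 289 - 90
= 199

199


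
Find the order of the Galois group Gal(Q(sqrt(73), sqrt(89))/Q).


The 2 square roots of distinct primes are multiplicatively independent over Q,
so [K:Q] = 2^2 and Gal(K/Q) is isomorphic to (Z/2Z)^2.
|Gal| = 2^2 = 4

4


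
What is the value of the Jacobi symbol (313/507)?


Compute (313/507) via quadratic reciprocity:
  reciprocity: (313/507) -> +(507/313)
  reduce: (194/313)
  pull out 2: (2/313) = +1  (since 313 mod 8 = 1)
  reciprocity: (97/313) -> +(313/97)
  reduce: (22/97)
  pull out 2: (2/97) = +1  (since 97 mod 8 = 1)
  reciprocity: (11/97) -> +(97/11)
  reduce: (9/11)
  reciprocity: (9/11) -> +(11/9)
  reduce: (2/9)
  pull out 2: (2/9) = +1  (since 9 mod 8 = 1)
  (1/9) = 1
Product of signs = 1

1


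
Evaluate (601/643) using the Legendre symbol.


p = 643 is prime, so compute (601/643) with the reciprocity algorithm (Jacobi-symbol steps: pull out 2s via (2/n), flip via reciprocity, reduce):
  reciprocity: (601/643) -> +(643/601)
  reduce: (42/601)
  pull out 2: (2/601) = +1  (since 601 mod 8 = 1)
  reciprocity: (21/601) -> +(601/21)
  reduce: (13/21)
  reciprocity: (13/21) -> +(21/13)
  reduce: (8/13)
  pull out 2: (2/13) = -1  (since 13 mod 8 = 5)
  pull out 2: (2/13) = -1  (since 13 mod 8 = 5)
  pull out 2: (2/13) = -1  (since 13 mod 8 = 5)
  (1/13) = 1
Product of signs = -1
(601/643) = -1

-1


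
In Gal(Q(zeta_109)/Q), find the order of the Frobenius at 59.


The Frobenius at p in Gal(Q(zeta_n)/Q) = (Z/nZ)* is the class of p, so its order is ord_109(59), the smallest k >= 1 with 59^k = 1 mod 109.
n = 109 = 109, phi(109) = 108; the order divides phi(n).
Divisors of 108: 1, 2, 3, 4, 6, 9, 12, 18, 27, 36, 54, 108
Repeated squaring mod 109: 59^1 = 59, 59^2 = 102, 59^4 = 49, 59^8 = 3, 59^16 = 9, 59^32 = 81, 59^64 = 21
Test divisors in increasing order:
  k=1: 59^1 = 59 mod 109
  k=2: 59^2 = 102 mod 109
  k=3: 59^3 = 102 * 59 = 23 mod 109
  k=4: 59^4 = 49 mod 109
  k=6: 59^6 = 49 * 102 = 93 mod 109
  k=9: 59^9 = 3 * 59 = 68 mod 109
  k=12: 59^12 = 3 * 49 = 38 mod 109
  k=18: 59^18 = 9 * 102 = 46 mod 109
  k=27: 59^27 = 9 * 3 * 102 * 59 = 76 mod 109
  k=36: 59^36 = 81 * 49 = 45 mod 109
  k=54: 59^54 = 81 * 9 * 49 * 102 = 108 mod 109
  k=108: 59^108 = 21 * 81 * 3 * 49 = 1 mod 109  <- first divisor giving 1
Order = 108

108


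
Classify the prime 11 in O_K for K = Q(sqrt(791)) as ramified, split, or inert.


K = Q(sqrt(791)). Since d mod 4 = 3, disc(K) = 3164.
Check p | disc: 3164 mod 11 = 7.
p does not divide disc. Compute Legendre symbol (d/p):
10^((11-1)/2) mod 11 = -1
(d/p) = -1, so p is inert: (p) stays prime with e=1, f=2, g=1.
Therefore p is inert.

inert


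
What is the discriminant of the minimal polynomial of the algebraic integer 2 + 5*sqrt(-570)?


The element 2 + 5*sqrt(-570) has minimal polynomial:
x^2 - 4*x + 14254
Discriminant = (-4)^2 - 4*(14254)
= 16 - 57016
= -57000

-57000


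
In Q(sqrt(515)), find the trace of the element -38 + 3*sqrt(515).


Tr(a + b*sqrt(d)) = (a + b*sqrt(d)) + (a - b*sqrt(d)) = 2a
= 2 * (-38)
= -76

-76


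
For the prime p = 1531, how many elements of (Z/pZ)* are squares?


For prime p, the number of non-zero quadratic residues is (p-1)/2.
= (1531-1)/2
= 765

765


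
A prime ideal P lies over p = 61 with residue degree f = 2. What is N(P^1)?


N(P^a) = p^(a*f)
= 61^(1*2)
= 61^2
= 3721

3721


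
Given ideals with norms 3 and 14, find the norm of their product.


N(IJ) = N(I) * N(J)
= 3 * 14
= 42

42


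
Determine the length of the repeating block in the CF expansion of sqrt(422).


Run the CF algorithm for sqrt(422).
a_0 = floor(sqrt(422)) = 20; set m_0=0, q_0=1.
Recurrence: m' = q*a - m,  q' = (d - m'^2)/q,  a' = floor((a_0 + m')/q').
  step 1: m=20, q=22, a=1
  step 2: m=2, q=19, a=1
  step 3: m=17, q=7, a=5
  step 4: m=18, q=14, a=2
  step 5: m=10, q=23, a=1
  step 6: m=13, q=11, a=3
  step 7: m=20, q=2, a=20
  step 8: m=20, q=11, a=3
  step 9: m=13, q=23, a=1
  step 10: m=10, q=14, a=2
  step 11: m=18, q=7, a=5
  step 12: m=17, q=19, a=1
  step 13: m=2, q=22, a=1
  step 14: m=20, q=1, a=40
a_14 = 2*a_0 = 40, so the period closes here.
sqrt(422) = [20; 1, 1, 5, 2, 1, 3, 20, 3, 1, 2, 5, 1, 1, 40]
Period length = 14

14


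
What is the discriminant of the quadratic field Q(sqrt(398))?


For K = Q(sqrt(d)) with d squarefree: disc(K) = d if d = 1 mod 4, and disc(K) = 4d if d = 2 or 3 mod 4.
Here d = 398, and d mod 4 = 2.
d = 2 mod 4, not 1 (O_K = Z[sqrt(d)]), so disc(K) = 4d = 4 * (398) = 1592

1592


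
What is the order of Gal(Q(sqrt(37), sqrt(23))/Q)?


The 2 square roots of distinct primes are multiplicatively independent over Q,
so [K:Q] = 2^2 and Gal(K/Q) is isomorphic to (Z/2Z)^2.
|Gal| = 2^2 = 4

4


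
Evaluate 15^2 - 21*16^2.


x^2 - d*y^2
= 15^2 - 21*16^2
= 225 - 5376
= -5151

-5151


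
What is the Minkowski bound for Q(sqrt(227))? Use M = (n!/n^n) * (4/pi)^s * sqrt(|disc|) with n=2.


d = 227, d mod 4 = 3, so disc(K) = 4d = 908; |disc(K)| = 908
Real quadratic field, so n = 2, s = r2 = 0, r1 = 2
M = (n!/n^n) * (4/pi)^s * sqrt(|disc(K)|) = (2!/2^2) * (4/pi)^0 * sqrt(908)
= 0.5 * 1.000000 * 30.133038
= 15.0665

15.0665


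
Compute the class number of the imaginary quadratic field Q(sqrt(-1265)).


K = Q(sqrt(-1265)). d mod 4 = 3, so D = disc(K) = 4d = -5060
h(K) equals the number of primitive reduced positive-definite forms (a, b, c) = a*x^2 + b*x*y + c*y^2 with b^2 - 4ac = D,
where reduced means |b| <= a <= c, with b >= 0 whenever |b| = a or a = c, and primitive means gcd(a, b, c) = 1.
Reduced forces 3a^2 <= |D| = 5060, so 1 <= a <= 41; b must have the parity of D, and c = (b^2 - D)/(4a) must be an integer >= a.
Enumerate a = 1..41, b in [-a, a]:
  a=1: (1, 0, 1265)  [1]
  a=2: (2, 2, 633)  [1]
  a=3: (3, -2, 422), (3, 2, 422)  [2]
  a=4: none
  a=5: (5, 0, 253)  [1]
  a=6: (6, -2, 211), (6, 2, 211)  [2]
  a=7: (7, -6, 182), (7, 6, 182)  [2]
  a=8: none
  a=9: (9, -4, 141), (9, 4, 141)  [2]
  a=10: (10, 10, 129)  [1]
  a=11: (11, 0, 115)  [1]
  a=12: none
  a=13: (13, -6, 98), (13, 6, 98)  [2]
  a=14: (14, -6, 91), (14, 6, 91)  [2]
  a=15: (15, -10, 86), (15, 10, 86)  [2]
  a=16..17: none
  a=18: (18, -14, 73), (18, 14, 73)  [2]
  a=19..20: none
  a=21: (21, -20, 65), (21, -8, 61), (21, 8, 61), (21, 20, 65)  [4]
  a=22: (22, 22, 63)  [1]
  a=23: (23, 0, 55)  [1]
  a=24..25: none
  a=26: (26, -6, 49), (26, 6, 49)  [2]
  a=27: (27, -4, 47), (27, 4, 47)  [2]
  a=28..29: none
  a=30: (30, -10, 43), (30, 10, 43)  [2]
  a=31..32: none
  a=33: (33, -22, 42), (33, 22, 42)  [2]
  a=34: none
  a=35: (35, -20, 39), (35, 20, 39)  [2]
  a=36: none
  a=37: (37, -34, 42), (37, 34, 42)  [2]
  a=38: none
  a=39: (39, 32, 39)  [1]
  a=40..41: none
Total reduced forms: 1 + 1 + 2 + 1 + 2 + 2 + 2 + 1 + 1 + 2 + 2 + 2 + 2 + 4 + 1 + 1 + 2 + 2 + 2 + 2 + 2 + 2 + 1 = 40
h = 40

40
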